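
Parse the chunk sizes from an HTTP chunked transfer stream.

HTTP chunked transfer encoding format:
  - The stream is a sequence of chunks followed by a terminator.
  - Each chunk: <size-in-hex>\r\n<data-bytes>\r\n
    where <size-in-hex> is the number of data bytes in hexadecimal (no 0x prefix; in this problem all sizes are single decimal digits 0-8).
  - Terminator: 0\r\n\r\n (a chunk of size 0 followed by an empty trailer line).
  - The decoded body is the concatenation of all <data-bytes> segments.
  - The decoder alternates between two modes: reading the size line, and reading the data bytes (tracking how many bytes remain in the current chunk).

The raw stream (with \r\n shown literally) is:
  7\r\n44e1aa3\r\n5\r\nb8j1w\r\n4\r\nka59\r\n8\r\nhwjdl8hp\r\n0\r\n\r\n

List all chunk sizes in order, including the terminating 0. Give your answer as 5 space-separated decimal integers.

Chunk 1: stream[0..1]='7' size=0x7=7, data at stream[3..10]='44e1aa3' -> body[0..7], body so far='44e1aa3'
Chunk 2: stream[12..13]='5' size=0x5=5, data at stream[15..20]='b8j1w' -> body[7..12], body so far='44e1aa3b8j1w'
Chunk 3: stream[22..23]='4' size=0x4=4, data at stream[25..29]='ka59' -> body[12..16], body so far='44e1aa3b8j1wka59'
Chunk 4: stream[31..32]='8' size=0x8=8, data at stream[34..42]='hwjdl8hp' -> body[16..24], body so far='44e1aa3b8j1wka59hwjdl8hp'
Chunk 5: stream[44..45]='0' size=0 (terminator). Final body='44e1aa3b8j1wka59hwjdl8hp' (24 bytes)

Answer: 7 5 4 8 0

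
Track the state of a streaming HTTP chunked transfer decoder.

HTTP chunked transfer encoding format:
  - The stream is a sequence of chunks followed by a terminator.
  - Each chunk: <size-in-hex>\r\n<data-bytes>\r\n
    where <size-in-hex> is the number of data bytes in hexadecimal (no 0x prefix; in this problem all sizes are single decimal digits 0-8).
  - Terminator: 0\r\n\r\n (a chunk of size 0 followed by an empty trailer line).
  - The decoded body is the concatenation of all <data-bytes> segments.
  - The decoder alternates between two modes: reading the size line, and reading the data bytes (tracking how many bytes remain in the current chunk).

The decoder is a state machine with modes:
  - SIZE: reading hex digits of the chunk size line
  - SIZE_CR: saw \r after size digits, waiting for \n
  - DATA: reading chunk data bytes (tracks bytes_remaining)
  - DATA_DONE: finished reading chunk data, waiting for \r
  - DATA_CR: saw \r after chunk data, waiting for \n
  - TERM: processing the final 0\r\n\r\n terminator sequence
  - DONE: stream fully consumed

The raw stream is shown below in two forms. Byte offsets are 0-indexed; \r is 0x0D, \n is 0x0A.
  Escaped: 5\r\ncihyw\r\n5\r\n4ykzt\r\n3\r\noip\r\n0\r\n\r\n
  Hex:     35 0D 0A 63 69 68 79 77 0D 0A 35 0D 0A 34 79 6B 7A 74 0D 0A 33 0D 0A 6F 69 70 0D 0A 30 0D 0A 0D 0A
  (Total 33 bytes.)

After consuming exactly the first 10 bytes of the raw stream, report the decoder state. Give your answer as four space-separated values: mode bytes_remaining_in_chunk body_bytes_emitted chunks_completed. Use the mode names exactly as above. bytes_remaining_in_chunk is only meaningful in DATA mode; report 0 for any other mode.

Answer: SIZE 0 5 1

Derivation:
Byte 0 = '5': mode=SIZE remaining=0 emitted=0 chunks_done=0
Byte 1 = 0x0D: mode=SIZE_CR remaining=0 emitted=0 chunks_done=0
Byte 2 = 0x0A: mode=DATA remaining=5 emitted=0 chunks_done=0
Byte 3 = 'c': mode=DATA remaining=4 emitted=1 chunks_done=0
Byte 4 = 'i': mode=DATA remaining=3 emitted=2 chunks_done=0
Byte 5 = 'h': mode=DATA remaining=2 emitted=3 chunks_done=0
Byte 6 = 'y': mode=DATA remaining=1 emitted=4 chunks_done=0
Byte 7 = 'w': mode=DATA_DONE remaining=0 emitted=5 chunks_done=0
Byte 8 = 0x0D: mode=DATA_CR remaining=0 emitted=5 chunks_done=0
Byte 9 = 0x0A: mode=SIZE remaining=0 emitted=5 chunks_done=1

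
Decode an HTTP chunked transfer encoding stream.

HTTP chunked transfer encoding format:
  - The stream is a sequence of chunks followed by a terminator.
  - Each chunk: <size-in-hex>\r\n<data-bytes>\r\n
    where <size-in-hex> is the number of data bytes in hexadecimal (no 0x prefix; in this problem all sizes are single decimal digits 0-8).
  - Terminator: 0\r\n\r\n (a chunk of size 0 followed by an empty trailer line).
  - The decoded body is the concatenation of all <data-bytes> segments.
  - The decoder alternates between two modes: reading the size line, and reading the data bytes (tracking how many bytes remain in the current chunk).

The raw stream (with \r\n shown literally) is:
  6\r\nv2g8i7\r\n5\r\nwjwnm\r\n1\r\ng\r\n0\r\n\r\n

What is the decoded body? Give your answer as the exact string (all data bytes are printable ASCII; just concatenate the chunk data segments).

Chunk 1: stream[0..1]='6' size=0x6=6, data at stream[3..9]='v2g8i7' -> body[0..6], body so far='v2g8i7'
Chunk 2: stream[11..12]='5' size=0x5=5, data at stream[14..19]='wjwnm' -> body[6..11], body so far='v2g8i7wjwnm'
Chunk 3: stream[21..22]='1' size=0x1=1, data at stream[24..25]='g' -> body[11..12], body so far='v2g8i7wjwnmg'
Chunk 4: stream[27..28]='0' size=0 (terminator). Final body='v2g8i7wjwnmg' (12 bytes)

Answer: v2g8i7wjwnmg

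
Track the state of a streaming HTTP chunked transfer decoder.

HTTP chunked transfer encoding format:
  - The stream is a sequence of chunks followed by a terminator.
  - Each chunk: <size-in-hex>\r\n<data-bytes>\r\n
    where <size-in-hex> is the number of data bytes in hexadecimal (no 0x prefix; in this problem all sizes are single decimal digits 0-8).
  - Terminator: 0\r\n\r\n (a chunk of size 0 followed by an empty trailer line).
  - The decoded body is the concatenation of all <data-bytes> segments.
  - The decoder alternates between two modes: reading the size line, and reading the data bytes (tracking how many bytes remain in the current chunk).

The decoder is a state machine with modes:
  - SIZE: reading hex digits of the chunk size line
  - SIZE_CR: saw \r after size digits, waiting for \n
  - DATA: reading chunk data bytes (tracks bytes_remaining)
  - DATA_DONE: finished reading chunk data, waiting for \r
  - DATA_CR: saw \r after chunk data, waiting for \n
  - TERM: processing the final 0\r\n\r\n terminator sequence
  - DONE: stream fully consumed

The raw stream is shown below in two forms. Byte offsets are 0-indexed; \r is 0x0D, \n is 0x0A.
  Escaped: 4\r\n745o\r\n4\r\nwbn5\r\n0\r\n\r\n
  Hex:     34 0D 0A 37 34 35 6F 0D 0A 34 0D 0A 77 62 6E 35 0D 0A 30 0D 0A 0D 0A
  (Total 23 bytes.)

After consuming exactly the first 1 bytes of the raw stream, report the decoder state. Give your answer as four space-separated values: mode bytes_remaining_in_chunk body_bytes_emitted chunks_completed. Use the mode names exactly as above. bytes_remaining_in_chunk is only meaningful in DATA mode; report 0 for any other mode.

Answer: SIZE 0 0 0

Derivation:
Byte 0 = '4': mode=SIZE remaining=0 emitted=0 chunks_done=0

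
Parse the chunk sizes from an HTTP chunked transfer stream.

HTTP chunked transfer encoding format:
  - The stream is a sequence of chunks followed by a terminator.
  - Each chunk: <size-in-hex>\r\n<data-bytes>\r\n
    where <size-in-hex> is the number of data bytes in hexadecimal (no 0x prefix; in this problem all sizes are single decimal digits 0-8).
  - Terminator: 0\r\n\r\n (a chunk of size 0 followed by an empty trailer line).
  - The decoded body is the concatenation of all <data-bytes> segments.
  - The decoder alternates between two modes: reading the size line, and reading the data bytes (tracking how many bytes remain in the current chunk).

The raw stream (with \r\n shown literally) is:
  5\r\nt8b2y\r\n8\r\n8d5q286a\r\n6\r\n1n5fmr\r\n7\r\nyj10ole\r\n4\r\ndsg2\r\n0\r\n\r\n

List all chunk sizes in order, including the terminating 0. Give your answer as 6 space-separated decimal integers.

Answer: 5 8 6 7 4 0

Derivation:
Chunk 1: stream[0..1]='5' size=0x5=5, data at stream[3..8]='t8b2y' -> body[0..5], body so far='t8b2y'
Chunk 2: stream[10..11]='8' size=0x8=8, data at stream[13..21]='8d5q286a' -> body[5..13], body so far='t8b2y8d5q286a'
Chunk 3: stream[23..24]='6' size=0x6=6, data at stream[26..32]='1n5fmr' -> body[13..19], body so far='t8b2y8d5q286a1n5fmr'
Chunk 4: stream[34..35]='7' size=0x7=7, data at stream[37..44]='yj10ole' -> body[19..26], body so far='t8b2y8d5q286a1n5fmryj10ole'
Chunk 5: stream[46..47]='4' size=0x4=4, data at stream[49..53]='dsg2' -> body[26..30], body so far='t8b2y8d5q286a1n5fmryj10oledsg2'
Chunk 6: stream[55..56]='0' size=0 (terminator). Final body='t8b2y8d5q286a1n5fmryj10oledsg2' (30 bytes)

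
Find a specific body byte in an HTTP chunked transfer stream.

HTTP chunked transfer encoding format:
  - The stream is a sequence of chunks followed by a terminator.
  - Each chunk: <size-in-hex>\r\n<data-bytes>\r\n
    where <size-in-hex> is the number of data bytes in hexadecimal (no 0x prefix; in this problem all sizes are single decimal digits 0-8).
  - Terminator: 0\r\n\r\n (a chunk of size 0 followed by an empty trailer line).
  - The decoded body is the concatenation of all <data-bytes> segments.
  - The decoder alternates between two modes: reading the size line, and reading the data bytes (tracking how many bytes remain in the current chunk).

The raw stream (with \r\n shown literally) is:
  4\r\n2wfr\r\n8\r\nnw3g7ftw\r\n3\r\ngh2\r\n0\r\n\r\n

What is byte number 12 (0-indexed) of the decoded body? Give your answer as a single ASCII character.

Chunk 1: stream[0..1]='4' size=0x4=4, data at stream[3..7]='2wfr' -> body[0..4], body so far='2wfr'
Chunk 2: stream[9..10]='8' size=0x8=8, data at stream[12..20]='nw3g7ftw' -> body[4..12], body so far='2wfrnw3g7ftw'
Chunk 3: stream[22..23]='3' size=0x3=3, data at stream[25..28]='gh2' -> body[12..15], body so far='2wfrnw3g7ftwgh2'
Chunk 4: stream[30..31]='0' size=0 (terminator). Final body='2wfrnw3g7ftwgh2' (15 bytes)
Body byte 12 = 'g'

Answer: g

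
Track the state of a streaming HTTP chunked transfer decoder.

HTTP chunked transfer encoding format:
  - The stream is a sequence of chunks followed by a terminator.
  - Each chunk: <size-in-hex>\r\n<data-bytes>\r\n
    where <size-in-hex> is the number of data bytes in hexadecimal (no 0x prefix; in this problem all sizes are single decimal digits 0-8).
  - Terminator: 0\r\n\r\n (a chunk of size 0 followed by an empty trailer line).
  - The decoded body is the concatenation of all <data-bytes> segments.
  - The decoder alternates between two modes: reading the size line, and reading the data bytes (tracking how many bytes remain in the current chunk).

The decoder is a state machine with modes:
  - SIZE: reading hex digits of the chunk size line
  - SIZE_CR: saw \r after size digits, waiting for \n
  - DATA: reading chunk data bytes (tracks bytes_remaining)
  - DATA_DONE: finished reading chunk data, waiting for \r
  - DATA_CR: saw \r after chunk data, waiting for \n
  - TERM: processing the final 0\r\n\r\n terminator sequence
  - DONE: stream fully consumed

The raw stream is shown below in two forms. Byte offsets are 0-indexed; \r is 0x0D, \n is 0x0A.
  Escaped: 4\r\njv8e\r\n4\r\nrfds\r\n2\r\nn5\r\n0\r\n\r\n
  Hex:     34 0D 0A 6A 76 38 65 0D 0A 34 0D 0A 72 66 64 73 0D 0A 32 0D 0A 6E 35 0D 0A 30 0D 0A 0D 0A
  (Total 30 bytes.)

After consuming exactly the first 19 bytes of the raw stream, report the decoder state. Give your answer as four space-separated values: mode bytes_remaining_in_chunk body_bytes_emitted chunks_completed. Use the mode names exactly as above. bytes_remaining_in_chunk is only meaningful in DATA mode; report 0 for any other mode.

Answer: SIZE 0 8 2

Derivation:
Byte 0 = '4': mode=SIZE remaining=0 emitted=0 chunks_done=0
Byte 1 = 0x0D: mode=SIZE_CR remaining=0 emitted=0 chunks_done=0
Byte 2 = 0x0A: mode=DATA remaining=4 emitted=0 chunks_done=0
Byte 3 = 'j': mode=DATA remaining=3 emitted=1 chunks_done=0
Byte 4 = 'v': mode=DATA remaining=2 emitted=2 chunks_done=0
Byte 5 = '8': mode=DATA remaining=1 emitted=3 chunks_done=0
Byte 6 = 'e': mode=DATA_DONE remaining=0 emitted=4 chunks_done=0
Byte 7 = 0x0D: mode=DATA_CR remaining=0 emitted=4 chunks_done=0
Byte 8 = 0x0A: mode=SIZE remaining=0 emitted=4 chunks_done=1
Byte 9 = '4': mode=SIZE remaining=0 emitted=4 chunks_done=1
Byte 10 = 0x0D: mode=SIZE_CR remaining=0 emitted=4 chunks_done=1
Byte 11 = 0x0A: mode=DATA remaining=4 emitted=4 chunks_done=1
Byte 12 = 'r': mode=DATA remaining=3 emitted=5 chunks_done=1
Byte 13 = 'f': mode=DATA remaining=2 emitted=6 chunks_done=1
Byte 14 = 'd': mode=DATA remaining=1 emitted=7 chunks_done=1
Byte 15 = 's': mode=DATA_DONE remaining=0 emitted=8 chunks_done=1
Byte 16 = 0x0D: mode=DATA_CR remaining=0 emitted=8 chunks_done=1
Byte 17 = 0x0A: mode=SIZE remaining=0 emitted=8 chunks_done=2
Byte 18 = '2': mode=SIZE remaining=0 emitted=8 chunks_done=2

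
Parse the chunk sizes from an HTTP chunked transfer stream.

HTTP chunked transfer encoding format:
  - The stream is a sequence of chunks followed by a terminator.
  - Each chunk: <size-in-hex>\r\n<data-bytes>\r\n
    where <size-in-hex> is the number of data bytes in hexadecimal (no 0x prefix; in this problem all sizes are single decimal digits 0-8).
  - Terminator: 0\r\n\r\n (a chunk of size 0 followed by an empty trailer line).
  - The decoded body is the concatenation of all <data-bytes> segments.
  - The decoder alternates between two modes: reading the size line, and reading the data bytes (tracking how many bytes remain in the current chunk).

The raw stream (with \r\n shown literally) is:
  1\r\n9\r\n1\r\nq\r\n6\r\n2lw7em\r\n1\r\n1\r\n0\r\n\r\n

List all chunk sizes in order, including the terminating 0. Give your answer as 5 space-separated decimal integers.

Answer: 1 1 6 1 0

Derivation:
Chunk 1: stream[0..1]='1' size=0x1=1, data at stream[3..4]='9' -> body[0..1], body so far='9'
Chunk 2: stream[6..7]='1' size=0x1=1, data at stream[9..10]='q' -> body[1..2], body so far='9q'
Chunk 3: stream[12..13]='6' size=0x6=6, data at stream[15..21]='2lw7em' -> body[2..8], body so far='9q2lw7em'
Chunk 4: stream[23..24]='1' size=0x1=1, data at stream[26..27]='1' -> body[8..9], body so far='9q2lw7em1'
Chunk 5: stream[29..30]='0' size=0 (terminator). Final body='9q2lw7em1' (9 bytes)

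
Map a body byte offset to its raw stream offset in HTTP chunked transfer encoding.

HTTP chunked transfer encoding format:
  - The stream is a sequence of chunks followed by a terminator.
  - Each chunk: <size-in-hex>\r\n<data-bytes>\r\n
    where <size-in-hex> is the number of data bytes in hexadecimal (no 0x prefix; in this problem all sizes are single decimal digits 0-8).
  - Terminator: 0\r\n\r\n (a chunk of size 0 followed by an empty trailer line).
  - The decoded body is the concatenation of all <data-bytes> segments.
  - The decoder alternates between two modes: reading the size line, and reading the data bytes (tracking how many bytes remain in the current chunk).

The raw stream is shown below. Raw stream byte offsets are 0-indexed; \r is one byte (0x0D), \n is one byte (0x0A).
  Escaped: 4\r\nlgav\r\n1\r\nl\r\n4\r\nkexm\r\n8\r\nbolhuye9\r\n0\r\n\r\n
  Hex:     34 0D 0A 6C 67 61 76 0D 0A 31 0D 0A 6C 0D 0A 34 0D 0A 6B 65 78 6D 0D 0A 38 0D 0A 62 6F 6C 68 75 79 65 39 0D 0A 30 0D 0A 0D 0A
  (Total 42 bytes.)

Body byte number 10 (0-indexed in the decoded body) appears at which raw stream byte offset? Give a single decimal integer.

Chunk 1: stream[0..1]='4' size=0x4=4, data at stream[3..7]='lgav' -> body[0..4], body so far='lgav'
Chunk 2: stream[9..10]='1' size=0x1=1, data at stream[12..13]='l' -> body[4..5], body so far='lgavl'
Chunk 3: stream[15..16]='4' size=0x4=4, data at stream[18..22]='kexm' -> body[5..9], body so far='lgavlkexm'
Chunk 4: stream[24..25]='8' size=0x8=8, data at stream[27..35]='bolhuye9' -> body[9..17], body so far='lgavlkexmbolhuye9'
Chunk 5: stream[37..38]='0' size=0 (terminator). Final body='lgavlkexmbolhuye9' (17 bytes)
Body byte 10 at stream offset 28

Answer: 28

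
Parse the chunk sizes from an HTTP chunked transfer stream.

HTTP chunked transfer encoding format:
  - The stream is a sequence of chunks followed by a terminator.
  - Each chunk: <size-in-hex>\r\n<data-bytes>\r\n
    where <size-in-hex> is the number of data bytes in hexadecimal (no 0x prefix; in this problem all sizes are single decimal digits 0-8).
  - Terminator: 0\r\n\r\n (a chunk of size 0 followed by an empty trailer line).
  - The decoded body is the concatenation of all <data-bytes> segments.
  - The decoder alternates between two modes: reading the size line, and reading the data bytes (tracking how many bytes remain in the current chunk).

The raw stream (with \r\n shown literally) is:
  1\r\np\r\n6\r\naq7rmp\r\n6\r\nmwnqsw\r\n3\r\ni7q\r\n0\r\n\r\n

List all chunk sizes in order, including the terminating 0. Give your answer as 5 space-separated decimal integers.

Answer: 1 6 6 3 0

Derivation:
Chunk 1: stream[0..1]='1' size=0x1=1, data at stream[3..4]='p' -> body[0..1], body so far='p'
Chunk 2: stream[6..7]='6' size=0x6=6, data at stream[9..15]='aq7rmp' -> body[1..7], body so far='paq7rmp'
Chunk 3: stream[17..18]='6' size=0x6=6, data at stream[20..26]='mwnqsw' -> body[7..13], body so far='paq7rmpmwnqsw'
Chunk 4: stream[28..29]='3' size=0x3=3, data at stream[31..34]='i7q' -> body[13..16], body so far='paq7rmpmwnqswi7q'
Chunk 5: stream[36..37]='0' size=0 (terminator). Final body='paq7rmpmwnqswi7q' (16 bytes)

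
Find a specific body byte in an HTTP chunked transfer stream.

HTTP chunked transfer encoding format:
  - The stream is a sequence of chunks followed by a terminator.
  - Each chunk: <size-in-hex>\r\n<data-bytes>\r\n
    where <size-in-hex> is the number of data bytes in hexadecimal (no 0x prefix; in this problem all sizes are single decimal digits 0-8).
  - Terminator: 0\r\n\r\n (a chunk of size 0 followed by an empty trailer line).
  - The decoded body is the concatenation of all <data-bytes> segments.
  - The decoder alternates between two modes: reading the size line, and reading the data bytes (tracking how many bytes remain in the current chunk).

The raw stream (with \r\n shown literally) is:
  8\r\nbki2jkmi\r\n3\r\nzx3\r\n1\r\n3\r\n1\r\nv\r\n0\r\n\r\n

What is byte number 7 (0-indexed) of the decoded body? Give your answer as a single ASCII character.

Answer: i

Derivation:
Chunk 1: stream[0..1]='8' size=0x8=8, data at stream[3..11]='bki2jkmi' -> body[0..8], body so far='bki2jkmi'
Chunk 2: stream[13..14]='3' size=0x3=3, data at stream[16..19]='zx3' -> body[8..11], body so far='bki2jkmizx3'
Chunk 3: stream[21..22]='1' size=0x1=1, data at stream[24..25]='3' -> body[11..12], body so far='bki2jkmizx33'
Chunk 4: stream[27..28]='1' size=0x1=1, data at stream[30..31]='v' -> body[12..13], body so far='bki2jkmizx33v'
Chunk 5: stream[33..34]='0' size=0 (terminator). Final body='bki2jkmizx33v' (13 bytes)
Body byte 7 = 'i'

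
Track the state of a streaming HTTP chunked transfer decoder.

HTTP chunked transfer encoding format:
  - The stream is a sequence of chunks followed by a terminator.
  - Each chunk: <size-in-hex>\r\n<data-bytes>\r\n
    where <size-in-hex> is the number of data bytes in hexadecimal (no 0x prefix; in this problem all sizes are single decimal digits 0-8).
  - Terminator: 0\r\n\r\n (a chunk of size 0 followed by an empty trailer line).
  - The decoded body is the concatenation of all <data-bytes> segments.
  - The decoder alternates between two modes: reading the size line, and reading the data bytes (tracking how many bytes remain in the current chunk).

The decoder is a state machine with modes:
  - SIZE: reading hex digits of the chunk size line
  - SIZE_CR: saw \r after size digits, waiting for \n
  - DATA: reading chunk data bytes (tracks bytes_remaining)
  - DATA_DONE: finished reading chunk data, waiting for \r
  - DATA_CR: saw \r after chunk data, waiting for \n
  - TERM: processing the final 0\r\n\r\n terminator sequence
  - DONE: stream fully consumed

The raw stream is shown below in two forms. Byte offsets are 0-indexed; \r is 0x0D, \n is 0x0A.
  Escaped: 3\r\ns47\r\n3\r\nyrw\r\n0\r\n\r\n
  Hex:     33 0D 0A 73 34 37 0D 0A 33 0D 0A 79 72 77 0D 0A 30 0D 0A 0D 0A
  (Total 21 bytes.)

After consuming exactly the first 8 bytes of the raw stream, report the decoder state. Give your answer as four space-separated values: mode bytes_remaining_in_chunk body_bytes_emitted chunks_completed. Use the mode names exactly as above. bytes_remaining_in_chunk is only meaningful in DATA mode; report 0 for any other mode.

Byte 0 = '3': mode=SIZE remaining=0 emitted=0 chunks_done=0
Byte 1 = 0x0D: mode=SIZE_CR remaining=0 emitted=0 chunks_done=0
Byte 2 = 0x0A: mode=DATA remaining=3 emitted=0 chunks_done=0
Byte 3 = 's': mode=DATA remaining=2 emitted=1 chunks_done=0
Byte 4 = '4': mode=DATA remaining=1 emitted=2 chunks_done=0
Byte 5 = '7': mode=DATA_DONE remaining=0 emitted=3 chunks_done=0
Byte 6 = 0x0D: mode=DATA_CR remaining=0 emitted=3 chunks_done=0
Byte 7 = 0x0A: mode=SIZE remaining=0 emitted=3 chunks_done=1

Answer: SIZE 0 3 1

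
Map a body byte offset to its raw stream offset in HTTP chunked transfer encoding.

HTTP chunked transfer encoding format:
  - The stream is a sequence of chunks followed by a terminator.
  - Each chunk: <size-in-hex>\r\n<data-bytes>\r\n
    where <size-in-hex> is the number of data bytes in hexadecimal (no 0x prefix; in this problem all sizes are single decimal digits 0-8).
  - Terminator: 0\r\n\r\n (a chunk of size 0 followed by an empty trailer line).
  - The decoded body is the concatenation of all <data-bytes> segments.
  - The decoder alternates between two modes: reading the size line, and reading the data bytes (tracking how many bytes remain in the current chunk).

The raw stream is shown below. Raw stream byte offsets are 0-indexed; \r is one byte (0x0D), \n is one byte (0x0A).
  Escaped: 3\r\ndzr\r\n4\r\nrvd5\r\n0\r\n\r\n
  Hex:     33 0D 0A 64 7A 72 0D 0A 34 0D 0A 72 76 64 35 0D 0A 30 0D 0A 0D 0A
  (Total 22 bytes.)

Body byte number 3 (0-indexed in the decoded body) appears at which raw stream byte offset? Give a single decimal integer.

Chunk 1: stream[0..1]='3' size=0x3=3, data at stream[3..6]='dzr' -> body[0..3], body so far='dzr'
Chunk 2: stream[8..9]='4' size=0x4=4, data at stream[11..15]='rvd5' -> body[3..7], body so far='dzrrvd5'
Chunk 3: stream[17..18]='0' size=0 (terminator). Final body='dzrrvd5' (7 bytes)
Body byte 3 at stream offset 11

Answer: 11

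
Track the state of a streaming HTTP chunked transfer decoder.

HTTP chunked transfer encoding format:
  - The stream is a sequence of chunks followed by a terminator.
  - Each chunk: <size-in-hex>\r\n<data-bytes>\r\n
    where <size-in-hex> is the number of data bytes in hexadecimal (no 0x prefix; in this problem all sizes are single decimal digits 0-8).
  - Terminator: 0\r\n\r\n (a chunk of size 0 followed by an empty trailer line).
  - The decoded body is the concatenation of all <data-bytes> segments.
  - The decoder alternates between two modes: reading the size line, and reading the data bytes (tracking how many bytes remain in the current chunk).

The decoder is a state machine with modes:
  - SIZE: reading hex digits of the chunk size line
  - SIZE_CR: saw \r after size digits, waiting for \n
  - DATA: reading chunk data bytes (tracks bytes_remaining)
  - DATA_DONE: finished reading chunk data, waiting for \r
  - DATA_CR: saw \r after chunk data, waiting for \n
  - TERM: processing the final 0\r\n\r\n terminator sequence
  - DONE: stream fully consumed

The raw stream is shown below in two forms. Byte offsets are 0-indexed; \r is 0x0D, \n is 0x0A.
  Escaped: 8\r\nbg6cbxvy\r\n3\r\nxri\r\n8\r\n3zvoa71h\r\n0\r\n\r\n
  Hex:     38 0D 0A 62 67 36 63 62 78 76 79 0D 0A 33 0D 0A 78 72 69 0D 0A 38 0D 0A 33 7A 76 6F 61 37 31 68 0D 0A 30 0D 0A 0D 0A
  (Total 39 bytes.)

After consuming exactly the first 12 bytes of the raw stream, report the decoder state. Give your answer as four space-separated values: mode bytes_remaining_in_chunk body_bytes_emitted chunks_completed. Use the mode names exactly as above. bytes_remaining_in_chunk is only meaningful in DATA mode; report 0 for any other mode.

Answer: DATA_CR 0 8 0

Derivation:
Byte 0 = '8': mode=SIZE remaining=0 emitted=0 chunks_done=0
Byte 1 = 0x0D: mode=SIZE_CR remaining=0 emitted=0 chunks_done=0
Byte 2 = 0x0A: mode=DATA remaining=8 emitted=0 chunks_done=0
Byte 3 = 'b': mode=DATA remaining=7 emitted=1 chunks_done=0
Byte 4 = 'g': mode=DATA remaining=6 emitted=2 chunks_done=0
Byte 5 = '6': mode=DATA remaining=5 emitted=3 chunks_done=0
Byte 6 = 'c': mode=DATA remaining=4 emitted=4 chunks_done=0
Byte 7 = 'b': mode=DATA remaining=3 emitted=5 chunks_done=0
Byte 8 = 'x': mode=DATA remaining=2 emitted=6 chunks_done=0
Byte 9 = 'v': mode=DATA remaining=1 emitted=7 chunks_done=0
Byte 10 = 'y': mode=DATA_DONE remaining=0 emitted=8 chunks_done=0
Byte 11 = 0x0D: mode=DATA_CR remaining=0 emitted=8 chunks_done=0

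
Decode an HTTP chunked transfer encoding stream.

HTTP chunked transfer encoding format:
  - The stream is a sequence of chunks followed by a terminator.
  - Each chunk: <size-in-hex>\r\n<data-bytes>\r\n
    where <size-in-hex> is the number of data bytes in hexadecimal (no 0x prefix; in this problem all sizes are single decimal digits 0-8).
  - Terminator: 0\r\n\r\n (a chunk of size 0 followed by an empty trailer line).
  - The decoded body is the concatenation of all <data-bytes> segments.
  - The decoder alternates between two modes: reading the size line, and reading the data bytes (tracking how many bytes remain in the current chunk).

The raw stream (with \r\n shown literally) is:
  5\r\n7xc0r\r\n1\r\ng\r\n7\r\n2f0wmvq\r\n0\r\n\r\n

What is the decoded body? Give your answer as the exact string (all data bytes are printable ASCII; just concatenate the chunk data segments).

Chunk 1: stream[0..1]='5' size=0x5=5, data at stream[3..8]='7xc0r' -> body[0..5], body so far='7xc0r'
Chunk 2: stream[10..11]='1' size=0x1=1, data at stream[13..14]='g' -> body[5..6], body so far='7xc0rg'
Chunk 3: stream[16..17]='7' size=0x7=7, data at stream[19..26]='2f0wmvq' -> body[6..13], body so far='7xc0rg2f0wmvq'
Chunk 4: stream[28..29]='0' size=0 (terminator). Final body='7xc0rg2f0wmvq' (13 bytes)

Answer: 7xc0rg2f0wmvq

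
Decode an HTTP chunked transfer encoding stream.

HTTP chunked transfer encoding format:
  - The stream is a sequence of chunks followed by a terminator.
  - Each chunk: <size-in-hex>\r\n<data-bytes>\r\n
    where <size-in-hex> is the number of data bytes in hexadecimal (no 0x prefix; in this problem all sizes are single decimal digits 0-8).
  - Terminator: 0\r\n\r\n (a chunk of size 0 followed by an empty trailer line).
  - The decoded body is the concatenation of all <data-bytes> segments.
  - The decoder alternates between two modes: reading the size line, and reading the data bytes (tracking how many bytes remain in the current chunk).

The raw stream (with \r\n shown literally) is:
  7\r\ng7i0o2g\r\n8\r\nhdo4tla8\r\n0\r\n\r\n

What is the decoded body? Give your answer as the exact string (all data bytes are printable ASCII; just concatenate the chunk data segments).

Chunk 1: stream[0..1]='7' size=0x7=7, data at stream[3..10]='g7i0o2g' -> body[0..7], body so far='g7i0o2g'
Chunk 2: stream[12..13]='8' size=0x8=8, data at stream[15..23]='hdo4tla8' -> body[7..15], body so far='g7i0o2ghdo4tla8'
Chunk 3: stream[25..26]='0' size=0 (terminator). Final body='g7i0o2ghdo4tla8' (15 bytes)

Answer: g7i0o2ghdo4tla8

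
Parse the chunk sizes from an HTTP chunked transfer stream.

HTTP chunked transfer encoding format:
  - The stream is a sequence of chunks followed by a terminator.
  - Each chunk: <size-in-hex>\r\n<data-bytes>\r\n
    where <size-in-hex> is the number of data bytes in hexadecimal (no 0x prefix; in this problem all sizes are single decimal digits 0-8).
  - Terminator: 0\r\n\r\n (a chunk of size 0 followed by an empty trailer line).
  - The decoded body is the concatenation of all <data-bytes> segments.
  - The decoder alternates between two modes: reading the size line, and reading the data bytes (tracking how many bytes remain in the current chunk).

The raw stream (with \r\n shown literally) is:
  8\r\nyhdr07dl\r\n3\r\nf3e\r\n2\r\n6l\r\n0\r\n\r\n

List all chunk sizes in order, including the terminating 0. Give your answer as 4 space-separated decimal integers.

Chunk 1: stream[0..1]='8' size=0x8=8, data at stream[3..11]='yhdr07dl' -> body[0..8], body so far='yhdr07dl'
Chunk 2: stream[13..14]='3' size=0x3=3, data at stream[16..19]='f3e' -> body[8..11], body so far='yhdr07dlf3e'
Chunk 3: stream[21..22]='2' size=0x2=2, data at stream[24..26]='6l' -> body[11..13], body so far='yhdr07dlf3e6l'
Chunk 4: stream[28..29]='0' size=0 (terminator). Final body='yhdr07dlf3e6l' (13 bytes)

Answer: 8 3 2 0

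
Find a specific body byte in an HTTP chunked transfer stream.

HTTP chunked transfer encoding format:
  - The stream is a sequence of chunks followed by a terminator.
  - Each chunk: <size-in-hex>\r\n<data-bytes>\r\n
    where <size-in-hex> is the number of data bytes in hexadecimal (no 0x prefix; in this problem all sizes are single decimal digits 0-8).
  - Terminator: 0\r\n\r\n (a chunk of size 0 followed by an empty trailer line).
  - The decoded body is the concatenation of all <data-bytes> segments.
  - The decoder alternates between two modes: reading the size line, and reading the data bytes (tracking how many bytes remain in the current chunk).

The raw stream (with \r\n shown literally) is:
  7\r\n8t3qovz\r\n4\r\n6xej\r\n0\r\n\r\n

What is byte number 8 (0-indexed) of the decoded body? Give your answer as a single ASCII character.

Answer: x

Derivation:
Chunk 1: stream[0..1]='7' size=0x7=7, data at stream[3..10]='8t3qovz' -> body[0..7], body so far='8t3qovz'
Chunk 2: stream[12..13]='4' size=0x4=4, data at stream[15..19]='6xej' -> body[7..11], body so far='8t3qovz6xej'
Chunk 3: stream[21..22]='0' size=0 (terminator). Final body='8t3qovz6xej' (11 bytes)
Body byte 8 = 'x'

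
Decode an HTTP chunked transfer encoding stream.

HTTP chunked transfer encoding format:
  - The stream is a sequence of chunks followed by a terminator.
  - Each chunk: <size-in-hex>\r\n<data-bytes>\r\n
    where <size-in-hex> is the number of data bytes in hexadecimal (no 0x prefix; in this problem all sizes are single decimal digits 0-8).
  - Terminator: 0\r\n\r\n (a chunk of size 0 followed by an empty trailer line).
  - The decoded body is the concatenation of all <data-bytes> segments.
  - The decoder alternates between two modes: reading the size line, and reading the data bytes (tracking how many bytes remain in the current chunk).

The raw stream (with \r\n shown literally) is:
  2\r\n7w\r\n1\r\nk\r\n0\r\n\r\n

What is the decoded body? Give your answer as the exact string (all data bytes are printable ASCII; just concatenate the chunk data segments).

Chunk 1: stream[0..1]='2' size=0x2=2, data at stream[3..5]='7w' -> body[0..2], body so far='7w'
Chunk 2: stream[7..8]='1' size=0x1=1, data at stream[10..11]='k' -> body[2..3], body so far='7wk'
Chunk 3: stream[13..14]='0' size=0 (terminator). Final body='7wk' (3 bytes)

Answer: 7wk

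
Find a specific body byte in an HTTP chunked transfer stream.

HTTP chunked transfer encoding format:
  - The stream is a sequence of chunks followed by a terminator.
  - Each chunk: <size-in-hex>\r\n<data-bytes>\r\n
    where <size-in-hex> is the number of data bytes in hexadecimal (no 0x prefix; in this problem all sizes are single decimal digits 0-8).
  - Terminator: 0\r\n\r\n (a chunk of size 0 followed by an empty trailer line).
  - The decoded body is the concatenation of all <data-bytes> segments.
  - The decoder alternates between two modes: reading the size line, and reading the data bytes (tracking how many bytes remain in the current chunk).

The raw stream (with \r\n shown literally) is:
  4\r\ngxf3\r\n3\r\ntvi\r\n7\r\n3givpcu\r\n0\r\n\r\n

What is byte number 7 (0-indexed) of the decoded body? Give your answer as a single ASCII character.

Chunk 1: stream[0..1]='4' size=0x4=4, data at stream[3..7]='gxf3' -> body[0..4], body so far='gxf3'
Chunk 2: stream[9..10]='3' size=0x3=3, data at stream[12..15]='tvi' -> body[4..7], body so far='gxf3tvi'
Chunk 3: stream[17..18]='7' size=0x7=7, data at stream[20..27]='3givpcu' -> body[7..14], body so far='gxf3tvi3givpcu'
Chunk 4: stream[29..30]='0' size=0 (terminator). Final body='gxf3tvi3givpcu' (14 bytes)
Body byte 7 = '3'

Answer: 3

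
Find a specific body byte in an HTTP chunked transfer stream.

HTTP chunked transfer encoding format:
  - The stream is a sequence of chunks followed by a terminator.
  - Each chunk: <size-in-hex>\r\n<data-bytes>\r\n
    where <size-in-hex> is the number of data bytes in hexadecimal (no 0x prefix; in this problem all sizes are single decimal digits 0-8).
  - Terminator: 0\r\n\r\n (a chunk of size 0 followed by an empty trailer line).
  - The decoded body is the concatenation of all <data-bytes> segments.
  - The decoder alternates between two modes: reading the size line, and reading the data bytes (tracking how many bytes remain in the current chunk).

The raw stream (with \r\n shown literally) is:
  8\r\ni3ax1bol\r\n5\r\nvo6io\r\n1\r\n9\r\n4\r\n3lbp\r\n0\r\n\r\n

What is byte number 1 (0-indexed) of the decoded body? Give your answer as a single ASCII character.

Chunk 1: stream[0..1]='8' size=0x8=8, data at stream[3..11]='i3ax1bol' -> body[0..8], body so far='i3ax1bol'
Chunk 2: stream[13..14]='5' size=0x5=5, data at stream[16..21]='vo6io' -> body[8..13], body so far='i3ax1bolvo6io'
Chunk 3: stream[23..24]='1' size=0x1=1, data at stream[26..27]='9' -> body[13..14], body so far='i3ax1bolvo6io9'
Chunk 4: stream[29..30]='4' size=0x4=4, data at stream[32..36]='3lbp' -> body[14..18], body so far='i3ax1bolvo6io93lbp'
Chunk 5: stream[38..39]='0' size=0 (terminator). Final body='i3ax1bolvo6io93lbp' (18 bytes)
Body byte 1 = '3'

Answer: 3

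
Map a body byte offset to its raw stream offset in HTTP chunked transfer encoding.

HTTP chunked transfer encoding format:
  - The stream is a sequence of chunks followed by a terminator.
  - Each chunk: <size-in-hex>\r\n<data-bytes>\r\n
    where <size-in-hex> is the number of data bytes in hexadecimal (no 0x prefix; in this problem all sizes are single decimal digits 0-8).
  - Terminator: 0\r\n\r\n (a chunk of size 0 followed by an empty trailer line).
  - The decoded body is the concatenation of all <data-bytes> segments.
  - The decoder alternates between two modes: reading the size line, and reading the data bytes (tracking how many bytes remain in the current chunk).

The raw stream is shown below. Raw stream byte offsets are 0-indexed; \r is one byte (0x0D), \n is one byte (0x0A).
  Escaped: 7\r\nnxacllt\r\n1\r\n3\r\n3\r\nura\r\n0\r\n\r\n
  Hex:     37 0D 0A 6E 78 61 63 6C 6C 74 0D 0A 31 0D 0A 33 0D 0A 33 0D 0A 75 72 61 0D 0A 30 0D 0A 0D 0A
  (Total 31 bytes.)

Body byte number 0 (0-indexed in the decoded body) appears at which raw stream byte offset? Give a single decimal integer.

Chunk 1: stream[0..1]='7' size=0x7=7, data at stream[3..10]='nxacllt' -> body[0..7], body so far='nxacllt'
Chunk 2: stream[12..13]='1' size=0x1=1, data at stream[15..16]='3' -> body[7..8], body so far='nxacllt3'
Chunk 3: stream[18..19]='3' size=0x3=3, data at stream[21..24]='ura' -> body[8..11], body so far='nxacllt3ura'
Chunk 4: stream[26..27]='0' size=0 (terminator). Final body='nxacllt3ura' (11 bytes)
Body byte 0 at stream offset 3

Answer: 3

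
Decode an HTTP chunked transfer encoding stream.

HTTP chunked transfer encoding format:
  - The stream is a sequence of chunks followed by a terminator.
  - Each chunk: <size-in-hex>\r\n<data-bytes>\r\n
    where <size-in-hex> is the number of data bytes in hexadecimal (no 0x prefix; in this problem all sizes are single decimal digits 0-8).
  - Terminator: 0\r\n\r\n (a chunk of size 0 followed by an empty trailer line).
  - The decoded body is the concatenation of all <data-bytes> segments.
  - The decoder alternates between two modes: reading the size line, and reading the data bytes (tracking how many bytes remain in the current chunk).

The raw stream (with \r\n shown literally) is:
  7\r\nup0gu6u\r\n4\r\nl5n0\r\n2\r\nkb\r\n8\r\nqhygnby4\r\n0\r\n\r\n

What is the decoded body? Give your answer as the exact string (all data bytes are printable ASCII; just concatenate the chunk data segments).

Chunk 1: stream[0..1]='7' size=0x7=7, data at stream[3..10]='up0gu6u' -> body[0..7], body so far='up0gu6u'
Chunk 2: stream[12..13]='4' size=0x4=4, data at stream[15..19]='l5n0' -> body[7..11], body so far='up0gu6ul5n0'
Chunk 3: stream[21..22]='2' size=0x2=2, data at stream[24..26]='kb' -> body[11..13], body so far='up0gu6ul5n0kb'
Chunk 4: stream[28..29]='8' size=0x8=8, data at stream[31..39]='qhygnby4' -> body[13..21], body so far='up0gu6ul5n0kbqhygnby4'
Chunk 5: stream[41..42]='0' size=0 (terminator). Final body='up0gu6ul5n0kbqhygnby4' (21 bytes)

Answer: up0gu6ul5n0kbqhygnby4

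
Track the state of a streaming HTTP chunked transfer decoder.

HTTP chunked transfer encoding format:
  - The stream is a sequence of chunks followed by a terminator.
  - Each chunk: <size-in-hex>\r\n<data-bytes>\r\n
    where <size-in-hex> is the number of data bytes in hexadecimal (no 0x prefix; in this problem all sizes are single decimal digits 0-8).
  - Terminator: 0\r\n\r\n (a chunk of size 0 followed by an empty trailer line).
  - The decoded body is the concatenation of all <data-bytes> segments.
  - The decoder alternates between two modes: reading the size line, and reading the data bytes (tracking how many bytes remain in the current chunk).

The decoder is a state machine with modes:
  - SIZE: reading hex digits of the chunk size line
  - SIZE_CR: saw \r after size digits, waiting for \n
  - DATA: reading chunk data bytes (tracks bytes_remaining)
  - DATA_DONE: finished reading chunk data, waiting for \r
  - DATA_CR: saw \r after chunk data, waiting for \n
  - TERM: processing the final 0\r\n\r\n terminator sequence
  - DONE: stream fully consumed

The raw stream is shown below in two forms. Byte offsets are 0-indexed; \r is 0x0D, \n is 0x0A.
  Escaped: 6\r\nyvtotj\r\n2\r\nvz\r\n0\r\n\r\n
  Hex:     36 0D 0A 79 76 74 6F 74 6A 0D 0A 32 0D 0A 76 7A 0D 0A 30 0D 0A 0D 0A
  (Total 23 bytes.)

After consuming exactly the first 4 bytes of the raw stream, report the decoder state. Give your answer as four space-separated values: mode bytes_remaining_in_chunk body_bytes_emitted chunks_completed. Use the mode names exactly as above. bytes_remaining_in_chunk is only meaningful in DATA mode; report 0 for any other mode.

Byte 0 = '6': mode=SIZE remaining=0 emitted=0 chunks_done=0
Byte 1 = 0x0D: mode=SIZE_CR remaining=0 emitted=0 chunks_done=0
Byte 2 = 0x0A: mode=DATA remaining=6 emitted=0 chunks_done=0
Byte 3 = 'y': mode=DATA remaining=5 emitted=1 chunks_done=0

Answer: DATA 5 1 0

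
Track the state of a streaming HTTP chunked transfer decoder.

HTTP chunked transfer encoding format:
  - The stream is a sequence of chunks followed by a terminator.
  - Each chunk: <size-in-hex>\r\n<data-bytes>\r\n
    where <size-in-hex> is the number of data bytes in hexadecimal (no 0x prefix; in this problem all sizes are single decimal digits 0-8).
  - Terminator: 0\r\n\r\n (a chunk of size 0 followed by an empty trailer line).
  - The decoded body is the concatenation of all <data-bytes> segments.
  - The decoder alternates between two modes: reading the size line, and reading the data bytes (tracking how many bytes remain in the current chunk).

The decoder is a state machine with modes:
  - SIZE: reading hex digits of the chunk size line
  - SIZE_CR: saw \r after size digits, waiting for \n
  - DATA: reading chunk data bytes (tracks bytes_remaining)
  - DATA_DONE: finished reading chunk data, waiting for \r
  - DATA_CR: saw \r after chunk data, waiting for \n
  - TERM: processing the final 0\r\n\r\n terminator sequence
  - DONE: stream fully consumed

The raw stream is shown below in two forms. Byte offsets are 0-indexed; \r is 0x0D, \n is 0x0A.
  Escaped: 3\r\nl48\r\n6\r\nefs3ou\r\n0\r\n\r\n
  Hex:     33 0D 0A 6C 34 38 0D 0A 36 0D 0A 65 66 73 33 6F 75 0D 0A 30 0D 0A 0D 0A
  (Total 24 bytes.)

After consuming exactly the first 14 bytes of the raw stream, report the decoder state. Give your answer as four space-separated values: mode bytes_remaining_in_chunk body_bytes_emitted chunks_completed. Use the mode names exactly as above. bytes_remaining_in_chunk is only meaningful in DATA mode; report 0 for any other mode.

Byte 0 = '3': mode=SIZE remaining=0 emitted=0 chunks_done=0
Byte 1 = 0x0D: mode=SIZE_CR remaining=0 emitted=0 chunks_done=0
Byte 2 = 0x0A: mode=DATA remaining=3 emitted=0 chunks_done=0
Byte 3 = 'l': mode=DATA remaining=2 emitted=1 chunks_done=0
Byte 4 = '4': mode=DATA remaining=1 emitted=2 chunks_done=0
Byte 5 = '8': mode=DATA_DONE remaining=0 emitted=3 chunks_done=0
Byte 6 = 0x0D: mode=DATA_CR remaining=0 emitted=3 chunks_done=0
Byte 7 = 0x0A: mode=SIZE remaining=0 emitted=3 chunks_done=1
Byte 8 = '6': mode=SIZE remaining=0 emitted=3 chunks_done=1
Byte 9 = 0x0D: mode=SIZE_CR remaining=0 emitted=3 chunks_done=1
Byte 10 = 0x0A: mode=DATA remaining=6 emitted=3 chunks_done=1
Byte 11 = 'e': mode=DATA remaining=5 emitted=4 chunks_done=1
Byte 12 = 'f': mode=DATA remaining=4 emitted=5 chunks_done=1
Byte 13 = 's': mode=DATA remaining=3 emitted=6 chunks_done=1

Answer: DATA 3 6 1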